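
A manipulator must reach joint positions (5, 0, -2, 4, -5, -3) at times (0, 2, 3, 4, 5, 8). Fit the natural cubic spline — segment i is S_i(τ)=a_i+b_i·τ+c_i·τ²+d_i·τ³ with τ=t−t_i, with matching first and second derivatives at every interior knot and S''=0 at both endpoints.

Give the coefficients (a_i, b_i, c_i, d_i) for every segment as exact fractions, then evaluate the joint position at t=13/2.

Δ: Δ0=-5/2, Δ1=-2, Δ2=6, Δ3=-9, Δ4=2/3
row 1: diag=6, rhs=3; c'=1/6, d'=1/2
row 2: denom=4−1·1/6=23/6; d'=(48−1·1/2)/(23/6)=285/23
row 3: denom=4−1·6/23=86/23; d'=(-90−1·285/23)/(86/23)=-2355/86
row 4: denom=8−1·23/86=665/86; d'=(58−1·-2355/86)/(665/86)=1049/95
back: M4=1049/95
back: M3=-2355/86−23/86·1049/95=-2882/95
back: M2=285/23−6/23·-2882/95=1929/95
back: M1=1/2−1/6·1929/95=-274/95
M: M0=0, M1=-274/95, M2=1929/95, M3=-2882/95, M4=1049/95, M5=0
seg 0: a=5, c=M0/2=0, d=(M1−M0)/(6·2)=-137/570, b=Δ0−h0·(2M0+M1)/6=-877/570
seg 1: a=0, c=M1/2=-137/95, d=(M2−M1)/(6·1)=2203/570, b=Δ1−h1·(2M1+M2)/6=-2521/570
seg 2: a=-2, c=M2/2=1929/190, d=(M3−M2)/(6·1)=-4811/570, b=Δ2−h2·(2M2+M3)/6=1222/285
seg 3: a=4, c=M3/2=-1441/95, d=(M4−M3)/(6·1)=3931/570, b=Δ3−h3·(2M3+M4)/6=-83/114
seg 4: a=-5, c=M4/2=1049/190, d=(M5−M4)/(6·3)=-1049/1710, b=Δ4−h4·(2M4+M5)/6=-2957/285
t_q=13/2 → seg 4, τ=3/2; S=-5+-2957/285·τ+1049/190·τ²+-1049/1710·τ³=-15521/1520

  seg 0: a=5 b=-877/570 c=0 d=-137/570
  seg 1: a=0 b=-2521/570 c=-137/95 d=2203/570
  seg 2: a=-2 b=1222/285 c=1929/190 d=-4811/570
  seg 3: a=4 b=-83/114 c=-1441/95 d=3931/570
  seg 4: a=-5 b=-2957/285 c=1049/190 d=-1049/1710
S(13/2) = -15521/1520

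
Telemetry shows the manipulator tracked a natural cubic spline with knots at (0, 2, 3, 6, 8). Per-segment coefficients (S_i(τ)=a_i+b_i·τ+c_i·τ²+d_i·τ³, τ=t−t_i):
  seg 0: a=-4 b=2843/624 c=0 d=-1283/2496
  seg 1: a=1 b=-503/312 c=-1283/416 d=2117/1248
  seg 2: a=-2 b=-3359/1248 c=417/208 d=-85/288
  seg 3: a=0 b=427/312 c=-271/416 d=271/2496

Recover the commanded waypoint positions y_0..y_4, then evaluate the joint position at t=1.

y_0=-4 y_1=1 y_2=-2 y_3=0 y_4=1
S(1) = 35/832

y_0 = S_0(0) = a_0 = -4
y_1 = S_1(0) = a_1 = 1
y_2 = S_2(0) = a_2 = -2
y_3 = S_3(0) = a_3 = 0
y_4 = S_3(2) = 1
t_q=1 is in segment 0 (τ=1); S_0(τ)=35/832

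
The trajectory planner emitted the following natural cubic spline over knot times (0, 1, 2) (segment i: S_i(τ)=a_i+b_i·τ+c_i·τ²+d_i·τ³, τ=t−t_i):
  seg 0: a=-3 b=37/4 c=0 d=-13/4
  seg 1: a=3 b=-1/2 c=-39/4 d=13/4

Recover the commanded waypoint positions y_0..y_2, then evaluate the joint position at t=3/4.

y_0 = S_0(0) = a_0 = -3
y_1 = S_1(0) = a_1 = 3
y_2 = S_1(1) = -4
t_q=3/4 is in segment 0 (τ=3/4); S_0(τ)=657/256

y_0=-3 y_1=3 y_2=-4
S(3/4) = 657/256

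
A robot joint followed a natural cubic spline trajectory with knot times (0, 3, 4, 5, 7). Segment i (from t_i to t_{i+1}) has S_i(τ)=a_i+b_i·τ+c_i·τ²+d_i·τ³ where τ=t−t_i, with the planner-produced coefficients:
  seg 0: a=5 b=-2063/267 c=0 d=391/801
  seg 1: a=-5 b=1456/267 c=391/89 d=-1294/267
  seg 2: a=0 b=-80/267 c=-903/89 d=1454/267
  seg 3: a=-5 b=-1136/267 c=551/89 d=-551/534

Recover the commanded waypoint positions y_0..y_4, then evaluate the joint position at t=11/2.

y_0 = S_0(0) = a_0 = 5
y_1 = S_1(0) = a_1 = -5
y_2 = S_2(0) = a_2 = 0
y_3 = S_3(0) = a_3 = -5
y_4 = S_3(2) = 3
t_q=11/2 is in segment 3 (τ=1/2); S_3(τ)=-8129/1424

y_0=5 y_1=-5 y_2=0 y_3=-5 y_4=3
S(11/2) = -8129/1424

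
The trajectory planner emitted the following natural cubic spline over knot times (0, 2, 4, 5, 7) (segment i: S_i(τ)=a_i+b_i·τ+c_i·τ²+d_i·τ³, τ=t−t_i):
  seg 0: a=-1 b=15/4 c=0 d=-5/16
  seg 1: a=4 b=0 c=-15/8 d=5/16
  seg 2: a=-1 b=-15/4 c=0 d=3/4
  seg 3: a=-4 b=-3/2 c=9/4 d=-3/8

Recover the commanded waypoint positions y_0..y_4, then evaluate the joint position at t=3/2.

y_0=-1 y_1=4 y_2=-1 y_3=-4 y_4=-1
S(3/2) = 457/128

y_0 = S_0(0) = a_0 = -1
y_1 = S_1(0) = a_1 = 4
y_2 = S_2(0) = a_2 = -1
y_3 = S_3(0) = a_3 = -4
y_4 = S_3(2) = -1
t_q=3/2 is in segment 0 (τ=3/2); S_0(τ)=457/128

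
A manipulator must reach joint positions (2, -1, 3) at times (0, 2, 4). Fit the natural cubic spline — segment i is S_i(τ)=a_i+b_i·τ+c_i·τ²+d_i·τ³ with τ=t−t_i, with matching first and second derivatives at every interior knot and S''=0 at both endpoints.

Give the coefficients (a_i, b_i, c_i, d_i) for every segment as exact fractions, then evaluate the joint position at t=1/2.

  seg 0: a=2 b=-19/8 c=0 d=7/32
  seg 1: a=-1 b=1/4 c=21/16 d=-7/32
S(1/2) = 215/256

Δ: Δ0=-3/2, Δ1=2
row 1: diag=8, rhs=21; c'=1/4, d'=21/8
back: M1=21/8
M: M0=0, M1=21/8, M2=0
seg 0: a=2, c=M0/2=0, d=(M1−M0)/(6·2)=7/32, b=Δ0−h0·(2M0+M1)/6=-19/8
seg 1: a=-1, c=M1/2=21/16, d=(M2−M1)/(6·2)=-7/32, b=Δ1−h1·(2M1+M2)/6=1/4
t_q=1/2 → seg 0, τ=1/2; S=2+-19/8·τ+0·τ²+7/32·τ³=215/256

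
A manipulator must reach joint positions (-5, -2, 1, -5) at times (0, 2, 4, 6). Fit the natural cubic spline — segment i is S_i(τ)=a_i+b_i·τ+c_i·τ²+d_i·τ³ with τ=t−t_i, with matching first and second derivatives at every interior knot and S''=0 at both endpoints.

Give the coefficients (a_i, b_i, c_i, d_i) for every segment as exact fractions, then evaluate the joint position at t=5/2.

Δ: Δ0=3/2, Δ1=3/2, Δ2=-3
row 1: diag=8, rhs=0; c'=1/4, d'=0
row 2: denom=8−2·1/4=15/2; d'=(-27−2·0)/(15/2)=-18/5
back: M2=-18/5
back: M1=0−1/4·-18/5=9/10
M: M0=0, M1=9/10, M2=-18/5, M3=0
seg 0: a=-5, c=M0/2=0, d=(M1−M0)/(6·2)=3/40, b=Δ0−h0·(2M0+M1)/6=6/5
seg 1: a=-2, c=M1/2=9/20, d=(M2−M1)/(6·2)=-3/8, b=Δ1−h1·(2M1+M2)/6=21/10
seg 2: a=1, c=M2/2=-9/5, d=(M3−M2)/(6·2)=3/10, b=Δ2−h2·(2M2+M3)/6=-3/5
t_q=5/2 → seg 1, τ=1/2; S=-2+21/10·τ+9/20·τ²+-3/8·τ³=-283/320

  seg 0: a=-5 b=6/5 c=0 d=3/40
  seg 1: a=-2 b=21/10 c=9/20 d=-3/8
  seg 2: a=1 b=-3/5 c=-9/5 d=3/10
S(5/2) = -283/320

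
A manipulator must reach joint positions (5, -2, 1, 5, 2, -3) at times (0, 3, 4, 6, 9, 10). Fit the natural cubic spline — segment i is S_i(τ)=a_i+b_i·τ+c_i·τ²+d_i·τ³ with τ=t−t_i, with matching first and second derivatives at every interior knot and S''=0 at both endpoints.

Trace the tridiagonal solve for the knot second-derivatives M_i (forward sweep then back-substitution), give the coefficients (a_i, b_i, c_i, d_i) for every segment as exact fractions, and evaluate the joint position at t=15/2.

Δ: Δ0=-7/3, Δ1=3, Δ2=2, Δ3=-1, Δ4=-5
row 1: diag=8, rhs=32; c'=1/8, d'=4
row 2: denom=6−1·1/8=47/8; d'=(-6−1·4)/(47/8)=-80/47
row 3: denom=10−2·16/47=438/47; d'=(-18−2·-80/47)/(438/47)=-343/219
row 4: denom=8−3·47/146=1027/146; d'=(-24−3·-343/219)/(1027/146)=-2818/1027
back: M4=-2818/1027
back: M3=-343/219−47/146·-2818/1027=-2104/3081
back: M2=-80/47−16/47·-2104/3081=-4528/3081
back: M1=4−1/8·-4528/3081=12890/3081
M: M0=0, M1=12890/3081, M2=-4528/3081, M3=-2104/3081, M4=-2818/1027, M5=0
seg 0: a=5, c=M0/2=0, d=(M1−M0)/(6·3)=6445/27729, b=Δ0−h0·(2M0+M1)/6=-13634/3081
seg 1: a=-2, c=M1/2=6445/3081, d=(M2−M1)/(6·1)=-2903/3081, b=Δ1−h1·(2M1+M2)/6=5701/3081
seg 2: a=1, c=M2/2=-2264/3081, d=(M3−M2)/(6·2)=202/3081, b=Δ2−h2·(2M2+M3)/6=3294/1027
seg 3: a=5, c=M3/2=-1052/3081, d=(M4−M3)/(6·3)=-3175/27729, b=Δ3−h3·(2M3+M4)/6=250/237
seg 4: a=2, c=M4/2=-1409/1027, d=(M5−M4)/(6·1)=1409/3081, b=Δ4−h4·(2M4+M5)/6=-12587/3081
t_q=15/2 → seg 3, τ=3/2; S=5+250/237·τ+-1052/3081·τ²+-3175/27729·τ³=44593/8216

  seg 0: a=5 b=-13634/3081 c=0 d=6445/27729
  seg 1: a=-2 b=5701/3081 c=6445/3081 d=-2903/3081
  seg 2: a=1 b=3294/1027 c=-2264/3081 d=202/3081
  seg 3: a=5 b=250/237 c=-1052/3081 d=-3175/27729
  seg 4: a=2 b=-12587/3081 c=-1409/1027 d=1409/3081
S(15/2) = 44593/8216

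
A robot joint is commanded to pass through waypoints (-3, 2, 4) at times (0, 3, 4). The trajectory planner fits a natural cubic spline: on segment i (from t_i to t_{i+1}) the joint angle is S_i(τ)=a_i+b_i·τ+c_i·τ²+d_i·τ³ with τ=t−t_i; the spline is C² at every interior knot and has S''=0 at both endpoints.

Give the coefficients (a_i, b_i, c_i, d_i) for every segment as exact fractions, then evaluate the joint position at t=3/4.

Δ: Δ0=5/3, Δ1=2
row 1: diag=8, rhs=2; c'=1/8, d'=1/4
back: M1=1/4
M: M0=0, M1=1/4, M2=0
seg 0: a=-3, c=M0/2=0, d=(M1−M0)/(6·3)=1/72, b=Δ0−h0·(2M0+M1)/6=37/24
seg 1: a=2, c=M1/2=1/8, d=(M2−M1)/(6·1)=-1/24, b=Δ1−h1·(2M1+M2)/6=23/12
t_q=3/4 → seg 0, τ=3/4; S=-3+37/24·τ+0·τ²+1/72·τ³=-941/512

  seg 0: a=-3 b=37/24 c=0 d=1/72
  seg 1: a=2 b=23/12 c=1/8 d=-1/24
S(3/4) = -941/512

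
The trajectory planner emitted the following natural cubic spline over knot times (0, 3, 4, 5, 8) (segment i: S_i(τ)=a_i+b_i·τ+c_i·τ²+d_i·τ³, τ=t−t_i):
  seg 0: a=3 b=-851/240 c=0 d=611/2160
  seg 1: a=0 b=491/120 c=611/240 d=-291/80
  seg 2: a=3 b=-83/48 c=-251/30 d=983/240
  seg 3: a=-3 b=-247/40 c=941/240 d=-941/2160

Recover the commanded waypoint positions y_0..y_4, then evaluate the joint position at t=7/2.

y_0 = S_0(0) = a_0 = 3
y_1 = S_1(0) = a_1 = 0
y_2 = S_2(0) = a_2 = 3
y_3 = S_3(0) = a_3 = -3
y_4 = S_3(3) = 2
t_q=7/2 is in segment 1 (τ=1/2); S_1(τ)=4277/1920

y_0=3 y_1=0 y_2=3 y_3=-3 y_4=2
S(7/2) = 4277/1920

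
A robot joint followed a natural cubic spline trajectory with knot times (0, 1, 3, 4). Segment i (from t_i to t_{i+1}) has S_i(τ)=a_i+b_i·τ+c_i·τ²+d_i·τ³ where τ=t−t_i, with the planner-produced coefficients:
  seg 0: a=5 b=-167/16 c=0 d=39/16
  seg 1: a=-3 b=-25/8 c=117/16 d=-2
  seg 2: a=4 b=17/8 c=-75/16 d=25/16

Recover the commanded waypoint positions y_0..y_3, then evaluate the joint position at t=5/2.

y_0 = S_0(0) = a_0 = 5
y_1 = S_1(0) = a_1 = -3
y_2 = S_2(0) = a_2 = 4
y_3 = S_2(1) = 3
t_q=5/2 is in segment 1 (τ=3/2); S_1(τ)=129/64

y_0=5 y_1=-3 y_2=4 y_3=3
S(5/2) = 129/64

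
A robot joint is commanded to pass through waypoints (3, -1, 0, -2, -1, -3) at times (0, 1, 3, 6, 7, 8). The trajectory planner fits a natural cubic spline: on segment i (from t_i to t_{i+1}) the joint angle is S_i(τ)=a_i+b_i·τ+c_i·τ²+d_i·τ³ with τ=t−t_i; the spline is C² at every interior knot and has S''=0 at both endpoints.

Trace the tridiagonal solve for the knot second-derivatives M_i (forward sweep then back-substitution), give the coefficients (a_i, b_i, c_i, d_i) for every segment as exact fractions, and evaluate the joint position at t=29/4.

  seg 0: a=3 b=-2233/456 c=0 d=409/456
  seg 1: a=-1 b=-503/228 c=409/152 d=-305/456
  seg 2: a=0 b=121/228 c=-201/152 d=421/1368
  seg 3: a=-2 b=413/456 c=55/38 d=-617/456
  seg 4: a=-1 b=-59/228 c=-397/152 d=397/456
S(29/4) = -11813/9728

Δ: Δ0=-4, Δ1=1/2, Δ2=-2/3, Δ3=1, Δ4=-2
row 1: diag=6, rhs=27; c'=1/3, d'=9/2
row 2: denom=10−2·1/3=28/3; d'=(-7−2·9/2)/(28/3)=-12/7
row 3: denom=8−3·9/28=197/28; d'=(10−3·-12/7)/(197/28)=424/197
row 4: denom=4−1·28/197=760/197; d'=(-18−1·424/197)/(760/197)=-397/76
back: M4=-397/76
back: M3=424/197−28/197·-397/76=55/19
back: M2=-12/7−9/28·55/19=-201/76
back: M1=9/2−1/3·-201/76=409/76
M: M0=0, M1=409/76, M2=-201/76, M3=55/19, M4=-397/76, M5=0
seg 0: a=3, c=M0/2=0, d=(M1−M0)/(6·1)=409/456, b=Δ0−h0·(2M0+M1)/6=-2233/456
seg 1: a=-1, c=M1/2=409/152, d=(M2−M1)/(6·2)=-305/456, b=Δ1−h1·(2M1+M2)/6=-503/228
seg 2: a=0, c=M2/2=-201/152, d=(M3−M2)/(6·3)=421/1368, b=Δ2−h2·(2M2+M3)/6=121/228
seg 3: a=-2, c=M3/2=55/38, d=(M4−M3)/(6·1)=-617/456, b=Δ3−h3·(2M3+M4)/6=413/456
seg 4: a=-1, c=M4/2=-397/152, d=(M5−M4)/(6·1)=397/456, b=Δ4−h4·(2M4+M5)/6=-59/228
t_q=29/4 → seg 4, τ=1/4; S=-1+-59/228·τ+-397/152·τ²+397/456·τ³=-11813/9728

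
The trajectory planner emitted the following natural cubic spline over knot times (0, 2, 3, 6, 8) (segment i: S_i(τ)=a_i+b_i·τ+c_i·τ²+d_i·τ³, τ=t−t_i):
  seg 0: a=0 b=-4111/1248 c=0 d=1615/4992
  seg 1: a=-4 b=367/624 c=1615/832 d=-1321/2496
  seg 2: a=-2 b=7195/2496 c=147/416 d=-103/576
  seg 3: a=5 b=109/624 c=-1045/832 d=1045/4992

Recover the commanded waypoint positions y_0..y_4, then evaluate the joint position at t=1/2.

y_0 = S_0(0) = a_0 = 0
y_1 = S_1(0) = a_1 = -4
y_2 = S_2(0) = a_2 = -2
y_3 = S_3(0) = a_3 = 5
y_4 = S_3(2) = 2
t_q=1/2 is in segment 0 (τ=1/2); S_0(τ)=-21387/13312

y_0=0 y_1=-4 y_2=-2 y_3=5 y_4=2
S(1/2) = -21387/13312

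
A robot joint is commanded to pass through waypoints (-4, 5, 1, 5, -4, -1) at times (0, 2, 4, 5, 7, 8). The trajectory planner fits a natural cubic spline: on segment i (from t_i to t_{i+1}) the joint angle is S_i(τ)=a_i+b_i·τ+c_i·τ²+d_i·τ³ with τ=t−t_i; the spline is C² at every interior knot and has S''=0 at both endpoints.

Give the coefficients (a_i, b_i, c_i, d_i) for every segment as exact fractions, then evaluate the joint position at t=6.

Δ: Δ0=9/2, Δ1=-2, Δ2=4, Δ3=-9/2, Δ4=3
row 1: diag=8, rhs=-39; c'=1/4, d'=-39/8
row 2: denom=6−2·1/4=11/2; d'=(36−2·-39/8)/(11/2)=183/22
row 3: denom=6−1·2/11=64/11; d'=(-51−1·183/22)/(64/11)=-1305/128
row 4: denom=6−2·11/32=85/16; d'=(45−2·-1305/128)/(85/16)=837/68
back: M4=837/68
back: M3=-1305/128−11/32·837/68=-981/68
back: M2=183/22−2/11·-981/68=186/17
back: M1=-39/8−1/4·186/17=-1035/136
M: M0=0, M1=-1035/136, M2=186/17, M3=-981/68, M4=837/68, M5=0
seg 0: a=-4, c=M0/2=0, d=(M1−M0)/(6·2)=-345/544, b=Δ0−h0·(2M0+M1)/6=957/136
seg 1: a=5, c=M1/2=-1035/272, d=(M2−M1)/(6·2)=841/544, b=Δ1−h1·(2M1+M2)/6=-39/68
seg 2: a=1, c=M2/2=93/17, d=(M3−M2)/(6·1)=-575/136, b=Δ2−h2·(2M2+M3)/6=375/136
seg 3: a=5, c=M3/2=-981/136, d=(M4−M3)/(6·2)=303/136, b=Δ3−h3·(2M3+M4)/6=69/68
seg 4: a=-4, c=M4/2=837/136, d=(M5−M4)/(6·1)=-279/136, b=Δ4−h4·(2M4+M5)/6=-75/68
t_q=6 → seg 3, τ=1; S=5+69/68·τ+-981/136·τ²+303/136·τ³=35/34

  seg 0: a=-4 b=957/136 c=0 d=-345/544
  seg 1: a=5 b=-39/68 c=-1035/272 d=841/544
  seg 2: a=1 b=375/136 c=93/17 d=-575/136
  seg 3: a=5 b=69/68 c=-981/136 d=303/136
  seg 4: a=-4 b=-75/68 c=837/136 d=-279/136
S(6) = 35/34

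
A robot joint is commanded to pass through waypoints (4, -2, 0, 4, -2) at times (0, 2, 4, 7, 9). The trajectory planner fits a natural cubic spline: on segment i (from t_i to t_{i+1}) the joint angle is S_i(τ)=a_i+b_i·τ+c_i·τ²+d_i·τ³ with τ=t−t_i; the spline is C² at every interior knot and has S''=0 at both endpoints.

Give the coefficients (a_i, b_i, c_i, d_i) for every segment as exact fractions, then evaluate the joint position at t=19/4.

  seg 0: a=4 b=-2045/516 c=0 d=497/2064
  seg 1: a=-2 b=-277/258 c=497/344 d=-421/2064
  seg 2: a=0 b=1165/516 c=19/86 d=-91/516
  seg 3: a=4 b=-152/129 c=-235/172 d=235/1032
S(19/4) = 19189/11008

Δ: Δ0=-3, Δ1=1, Δ2=4/3, Δ3=-3
row 1: diag=8, rhs=24; c'=1/4, d'=3
row 2: denom=10−2·1/4=19/2; d'=(2−2·3)/(19/2)=-8/19
row 3: denom=10−3·6/19=172/19; d'=(-26−3·-8/19)/(172/19)=-235/86
back: M3=-235/86
back: M2=-8/19−6/19·-235/86=19/43
back: M1=3−1/4·19/43=497/172
M: M0=0, M1=497/172, M2=19/43, M3=-235/86, M4=0
seg 0: a=4, c=M0/2=0, d=(M1−M0)/(6·2)=497/2064, b=Δ0−h0·(2M0+M1)/6=-2045/516
seg 1: a=-2, c=M1/2=497/344, d=(M2−M1)/(6·2)=-421/2064, b=Δ1−h1·(2M1+M2)/6=-277/258
seg 2: a=0, c=M2/2=19/86, d=(M3−M2)/(6·3)=-91/516, b=Δ2−h2·(2M2+M3)/6=1165/516
seg 3: a=4, c=M3/2=-235/172, d=(M4−M3)/(6·2)=235/1032, b=Δ3−h3·(2M3+M4)/6=-152/129
t_q=19/4 → seg 2, τ=3/4; S=0+1165/516·τ+19/86·τ²+-91/516·τ³=19189/11008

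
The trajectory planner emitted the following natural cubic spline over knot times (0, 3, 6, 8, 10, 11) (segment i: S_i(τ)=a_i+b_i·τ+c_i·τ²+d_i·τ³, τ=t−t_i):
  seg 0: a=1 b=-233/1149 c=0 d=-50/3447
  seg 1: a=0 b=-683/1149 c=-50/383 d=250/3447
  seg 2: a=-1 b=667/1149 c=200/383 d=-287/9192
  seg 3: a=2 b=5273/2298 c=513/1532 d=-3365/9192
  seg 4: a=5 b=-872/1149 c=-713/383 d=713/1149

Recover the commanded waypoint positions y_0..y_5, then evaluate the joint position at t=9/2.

y_0 = S_0(0) = a_0 = 1
y_1 = S_1(0) = a_1 = 0
y_2 = S_2(0) = a_2 = -1
y_3 = S_3(0) = a_3 = 2
y_4 = S_4(0) = a_4 = 5
y_5 = S_4(1) = 3
t_q=9/2 is in segment 1 (τ=3/2); S_1(τ)=-1441/1532

y_0=1 y_1=0 y_2=-1 y_3=2 y_4=5 y_5=3
S(9/2) = -1441/1532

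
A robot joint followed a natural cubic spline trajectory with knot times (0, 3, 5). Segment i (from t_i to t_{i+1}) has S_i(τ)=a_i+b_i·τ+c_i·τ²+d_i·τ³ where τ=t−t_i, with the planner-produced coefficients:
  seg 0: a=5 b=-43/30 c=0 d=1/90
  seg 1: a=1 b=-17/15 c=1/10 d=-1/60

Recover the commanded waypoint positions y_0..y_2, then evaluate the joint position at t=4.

y_0 = S_0(0) = a_0 = 5
y_1 = S_1(0) = a_1 = 1
y_2 = S_1(2) = -1
t_q=4 is in segment 1 (τ=1); S_1(τ)=-1/20

y_0=5 y_1=1 y_2=-1
S(4) = -1/20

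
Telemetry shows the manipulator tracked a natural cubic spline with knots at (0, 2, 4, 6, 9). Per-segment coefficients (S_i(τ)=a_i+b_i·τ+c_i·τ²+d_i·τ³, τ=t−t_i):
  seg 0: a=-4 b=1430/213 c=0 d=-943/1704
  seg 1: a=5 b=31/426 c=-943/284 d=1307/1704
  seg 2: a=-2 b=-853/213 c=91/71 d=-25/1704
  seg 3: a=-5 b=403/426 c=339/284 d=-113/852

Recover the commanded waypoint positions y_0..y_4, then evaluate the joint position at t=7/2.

y_0 = S_0(0) = a_0 = -4
y_1 = S_1(0) = a_1 = 5
y_2 = S_2(0) = a_2 = -2
y_3 = S_3(0) = a_3 = -5
y_4 = S_3(3) = 5
t_q=7/2 is in segment 1 (τ=3/2); S_1(τ)=1031/4544

y_0=-4 y_1=5 y_2=-2 y_3=-5 y_4=5
S(7/2) = 1031/4544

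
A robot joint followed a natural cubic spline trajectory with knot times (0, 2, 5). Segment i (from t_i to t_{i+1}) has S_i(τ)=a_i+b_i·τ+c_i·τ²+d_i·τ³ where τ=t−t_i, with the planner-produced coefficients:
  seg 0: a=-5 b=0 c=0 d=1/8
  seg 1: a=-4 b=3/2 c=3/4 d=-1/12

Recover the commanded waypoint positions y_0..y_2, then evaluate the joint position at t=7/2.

y_0=-5 y_1=-4 y_2=5
S(7/2) = -11/32

y_0 = S_0(0) = a_0 = -5
y_1 = S_1(0) = a_1 = -4
y_2 = S_1(3) = 5
t_q=7/2 is in segment 1 (τ=3/2); S_1(τ)=-11/32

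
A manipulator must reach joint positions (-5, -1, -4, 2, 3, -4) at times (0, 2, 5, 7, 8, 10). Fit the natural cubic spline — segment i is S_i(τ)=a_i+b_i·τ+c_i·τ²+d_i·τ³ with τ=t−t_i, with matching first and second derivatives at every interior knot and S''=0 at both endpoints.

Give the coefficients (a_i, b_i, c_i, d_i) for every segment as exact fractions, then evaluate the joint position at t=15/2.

Δ: Δ0=2, Δ1=-1, Δ2=3, Δ3=1, Δ4=-7/2
row 1: diag=10, rhs=-18; c'=3/10, d'=-9/5
row 2: denom=10−3·3/10=91/10; d'=(24−3·-9/5)/(91/10)=42/13
row 3: denom=6−2·20/91=506/91; d'=(-12−2·42/13)/(506/91)=-840/253
row 4: denom=6−1·91/506=2945/506; d'=(-27−1·-840/253)/(2945/506)=-11982/2945
back: M4=-11982/2945
back: M3=-840/253−91/506·-11982/2945=-7623/2945
back: M2=42/13−20/91·-7623/2945=2238/589
back: M1=-9/5−3/10·2238/589=-8658/2945
M: M0=0, M1=-8658/2945, M2=2238/589, M3=-7623/2945, M4=-11982/2945, M5=0
seg 0: a=-5, c=M0/2=0, d=(M1−M0)/(6·2)=-1443/5890, b=Δ0−h0·(2M0+M1)/6=8776/2945
seg 1: a=-1, c=M1/2=-4329/2945, d=(M2−M1)/(6·3)=3308/8835, b=Δ1−h1·(2M1+M2)/6=118/2945
seg 2: a=-4, c=M2/2=1119/589, d=(M3−M2)/(6·2)=-6271/11780, b=Δ2−h2·(2M2+M3)/6=3916/2945
seg 3: a=2, c=M3/2=-7623/5890, d=(M4−M3)/(6·1)=-1453/5890, b=Δ3−h3·(2M3+M4)/6=7483/2945
seg 4: a=3, c=M4/2=-5991/2945, d=(M5−M4)/(6·2)=1997/5890, b=Δ4−h4·(2M4+M5)/6=-4639/5890
t_q=15/2 → seg 3, τ=1/2; S=2+7483/2945·τ+-7623/5890·τ²+-1453/5890·τ³=27481/9424

  seg 0: a=-5 b=8776/2945 c=0 d=-1443/5890
  seg 1: a=-1 b=118/2945 c=-4329/2945 d=3308/8835
  seg 2: a=-4 b=3916/2945 c=1119/589 d=-6271/11780
  seg 3: a=2 b=7483/2945 c=-7623/5890 d=-1453/5890
  seg 4: a=3 b=-4639/5890 c=-5991/2945 d=1997/5890
S(15/2) = 27481/9424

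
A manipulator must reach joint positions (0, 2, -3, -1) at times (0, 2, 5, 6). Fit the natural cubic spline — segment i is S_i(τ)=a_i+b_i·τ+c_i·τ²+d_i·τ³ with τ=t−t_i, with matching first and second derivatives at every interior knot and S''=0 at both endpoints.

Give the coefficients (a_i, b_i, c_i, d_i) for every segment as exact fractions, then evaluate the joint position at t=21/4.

  seg 0: a=0 b=407/213 c=0 d=-97/426
  seg 1: a=2 b=-175/213 c=-97/71 d=77/213
  seg 2: a=-3 b=158/213 c=134/71 d=-134/213
S(21/4) = -6149/2272

Δ: Δ0=1, Δ1=-5/3, Δ2=2
row 1: diag=10, rhs=-16; c'=3/10, d'=-8/5
row 2: denom=8−3·3/10=71/10; d'=(22−3·-8/5)/(71/10)=268/71
back: M2=268/71
back: M1=-8/5−3/10·268/71=-194/71
M: M0=0, M1=-194/71, M2=268/71, M3=0
seg 0: a=0, c=M0/2=0, d=(M1−M0)/(6·2)=-97/426, b=Δ0−h0·(2M0+M1)/6=407/213
seg 1: a=2, c=M1/2=-97/71, d=(M2−M1)/(6·3)=77/213, b=Δ1−h1·(2M1+M2)/6=-175/213
seg 2: a=-3, c=M2/2=134/71, d=(M3−M2)/(6·1)=-134/213, b=Δ2−h2·(2M2+M3)/6=158/213
t_q=21/4 → seg 2, τ=1/4; S=-3+158/213·τ+134/71·τ²+-134/213·τ³=-6149/2272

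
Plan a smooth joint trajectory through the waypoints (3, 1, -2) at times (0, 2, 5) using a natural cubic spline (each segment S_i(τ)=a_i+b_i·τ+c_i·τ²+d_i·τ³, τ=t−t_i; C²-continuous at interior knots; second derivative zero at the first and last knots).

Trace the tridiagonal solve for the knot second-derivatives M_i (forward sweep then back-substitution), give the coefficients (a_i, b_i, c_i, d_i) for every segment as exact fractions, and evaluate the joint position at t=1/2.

  seg 0: a=3 b=-1 c=0 d=0
  seg 1: a=1 b=-1 c=0 d=0
S(1/2) = 5/2

Δ: Δ0=-1, Δ1=-1
row 1: diag=10, rhs=0; c'=3/10, d'=0
back: M1=0
M: M0=0, M1=0, M2=0
seg 0: a=3, c=M0/2=0, d=(M1−M0)/(6·2)=0, b=Δ0−h0·(2M0+M1)/6=-1
seg 1: a=1, c=M1/2=0, d=(M2−M1)/(6·3)=0, b=Δ1−h1·(2M1+M2)/6=-1
t_q=1/2 → seg 0, τ=1/2; S=3+-1·τ+0·τ²+0·τ³=5/2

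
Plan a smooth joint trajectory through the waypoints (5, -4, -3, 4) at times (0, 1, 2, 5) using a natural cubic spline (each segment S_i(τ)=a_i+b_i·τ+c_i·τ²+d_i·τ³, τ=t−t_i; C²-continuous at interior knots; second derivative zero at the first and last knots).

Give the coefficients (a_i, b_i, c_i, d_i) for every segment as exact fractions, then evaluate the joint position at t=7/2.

Δ: Δ0=-9, Δ1=1, Δ2=7/3
row 1: diag=4, rhs=60; c'=1/4, d'=15
row 2: denom=8−1·1/4=31/4; d'=(8−1·15)/(31/4)=-28/31
back: M2=-28/31
back: M1=15−1/4·-28/31=472/31
M: M0=0, M1=472/31, M2=-28/31, M3=0
seg 0: a=5, c=M0/2=0, d=(M1−M0)/(6·1)=236/93, b=Δ0−h0·(2M0+M1)/6=-1073/93
seg 1: a=-4, c=M1/2=236/31, d=(M2−M1)/(6·1)=-250/93, b=Δ1−h1·(2M1+M2)/6=-365/93
seg 2: a=-3, c=M2/2=-14/31, d=(M3−M2)/(6·3)=14/279, b=Δ2−h2·(2M2+M3)/6=301/93
t_q=7/2 → seg 2, τ=3/2; S=-3+301/93·τ+-14/31·τ²+14/279·τ³=125/124

  seg 0: a=5 b=-1073/93 c=0 d=236/93
  seg 1: a=-4 b=-365/93 c=236/31 d=-250/93
  seg 2: a=-3 b=301/93 c=-14/31 d=14/279
S(7/2) = 125/124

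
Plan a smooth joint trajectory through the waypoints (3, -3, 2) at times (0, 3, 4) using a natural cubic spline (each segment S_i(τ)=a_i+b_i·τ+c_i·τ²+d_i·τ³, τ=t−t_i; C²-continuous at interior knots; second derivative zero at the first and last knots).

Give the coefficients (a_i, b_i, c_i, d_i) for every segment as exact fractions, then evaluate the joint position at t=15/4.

Δ: Δ0=-2, Δ1=5
row 1: diag=8, rhs=42; c'=1/8, d'=21/4
back: M1=21/4
M: M0=0, M1=21/4, M2=0
seg 0: a=3, c=M0/2=0, d=(M1−M0)/(6·3)=7/24, b=Δ0−h0·(2M0+M1)/6=-37/8
seg 1: a=-3, c=M1/2=21/8, d=(M2−M1)/(6·1)=-7/8, b=Δ1−h1·(2M1+M2)/6=13/4
t_q=15/4 → seg 1, τ=3/4; S=-3+13/4·τ+21/8·τ²+-7/8·τ³=279/512

  seg 0: a=3 b=-37/8 c=0 d=7/24
  seg 1: a=-3 b=13/4 c=21/8 d=-7/8
S(15/4) = 279/512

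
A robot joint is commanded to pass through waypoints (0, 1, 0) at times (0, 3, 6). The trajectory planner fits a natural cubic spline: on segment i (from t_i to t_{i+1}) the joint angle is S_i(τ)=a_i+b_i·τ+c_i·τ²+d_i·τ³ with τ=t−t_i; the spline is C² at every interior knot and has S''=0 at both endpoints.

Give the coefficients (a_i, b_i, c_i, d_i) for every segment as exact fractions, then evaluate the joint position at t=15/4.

  seg 0: a=0 b=1/2 c=0 d=-1/54
  seg 1: a=1 b=0 c=-1/6 d=1/54
S(15/4) = 117/128

Δ: Δ0=1/3, Δ1=-1/3
row 1: diag=12, rhs=-4; c'=1/4, d'=-1/3
back: M1=-1/3
M: M0=0, M1=-1/3, M2=0
seg 0: a=0, c=M0/2=0, d=(M1−M0)/(6·3)=-1/54, b=Δ0−h0·(2M0+M1)/6=1/2
seg 1: a=1, c=M1/2=-1/6, d=(M2−M1)/(6·3)=1/54, b=Δ1−h1·(2M1+M2)/6=0
t_q=15/4 → seg 1, τ=3/4; S=1+0·τ+-1/6·τ²+1/54·τ³=117/128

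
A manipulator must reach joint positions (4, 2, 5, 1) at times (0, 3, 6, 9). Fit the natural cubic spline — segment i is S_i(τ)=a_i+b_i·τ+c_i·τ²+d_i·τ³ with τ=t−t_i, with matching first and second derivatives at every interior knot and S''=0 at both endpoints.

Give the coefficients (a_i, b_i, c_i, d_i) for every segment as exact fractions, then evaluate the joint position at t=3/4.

Δ: Δ0=-2/3, Δ1=1, Δ2=-4/3
row 1: diag=12, rhs=10; c'=1/4, d'=5/6
row 2: denom=12−3·1/4=45/4; d'=(-14−3·5/6)/(45/4)=-22/15
back: M2=-22/15
back: M1=5/6−1/4·-22/15=6/5
M: M0=0, M1=6/5, M2=-22/15, M3=0
seg 0: a=4, c=M0/2=0, d=(M1−M0)/(6·3)=1/15, b=Δ0−h0·(2M0+M1)/6=-19/15
seg 1: a=2, c=M1/2=3/5, d=(M2−M1)/(6·3)=-4/27, b=Δ1−h1·(2M1+M2)/6=8/15
seg 2: a=5, c=M2/2=-11/15, d=(M3−M2)/(6·3)=11/135, b=Δ2−h2·(2M2+M3)/6=2/15
t_q=3/4 → seg 0, τ=3/4; S=4+-19/15·τ+0·τ²+1/15·τ³=197/64

  seg 0: a=4 b=-19/15 c=0 d=1/15
  seg 1: a=2 b=8/15 c=3/5 d=-4/27
  seg 2: a=5 b=2/15 c=-11/15 d=11/135
S(3/4) = 197/64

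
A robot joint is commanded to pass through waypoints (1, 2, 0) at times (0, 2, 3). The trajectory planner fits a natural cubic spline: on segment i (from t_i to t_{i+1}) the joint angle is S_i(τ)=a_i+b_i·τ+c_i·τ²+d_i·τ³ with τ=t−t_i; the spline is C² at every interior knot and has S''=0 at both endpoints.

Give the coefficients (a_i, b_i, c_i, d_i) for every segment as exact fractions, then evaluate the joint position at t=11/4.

Δ: Δ0=1/2, Δ1=-2
row 1: diag=6, rhs=-15; c'=1/6, d'=-5/2
back: M1=-5/2
M: M0=0, M1=-5/2, M2=0
seg 0: a=1, c=M0/2=0, d=(M1−M0)/(6·2)=-5/24, b=Δ0−h0·(2M0+M1)/6=4/3
seg 1: a=2, c=M1/2=-5/4, d=(M2−M1)/(6·1)=5/12, b=Δ1−h1·(2M1+M2)/6=-7/6
t_q=11/4 → seg 1, τ=3/4; S=2+-7/6·τ+-5/4·τ²+5/12·τ³=153/256

  seg 0: a=1 b=4/3 c=0 d=-5/24
  seg 1: a=2 b=-7/6 c=-5/4 d=5/12
S(11/4) = 153/256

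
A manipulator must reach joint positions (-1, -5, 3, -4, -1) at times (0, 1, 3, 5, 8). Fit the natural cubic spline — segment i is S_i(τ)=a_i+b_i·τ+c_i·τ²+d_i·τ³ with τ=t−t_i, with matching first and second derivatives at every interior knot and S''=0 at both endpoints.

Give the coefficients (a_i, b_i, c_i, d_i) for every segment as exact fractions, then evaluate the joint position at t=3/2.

  seg 0: a=-1 b=-305/52 c=0 d=97/52
  seg 1: a=-5 b=-7/26 c=291/52 d=-45/26
  seg 2: a=3 b=35/26 c=-249/52 d=123/104
  seg 3: a=-4 b=-47/13 c=30/13 d=-10/39
S(3/2) = -411/104

Δ: Δ0=-4, Δ1=4, Δ2=-7/2, Δ3=1
row 1: diag=6, rhs=48; c'=1/3, d'=8
row 2: denom=8−2·1/3=22/3; d'=(-45−2·8)/(22/3)=-183/22
row 3: denom=10−2·3/11=104/11; d'=(27−2·-183/22)/(104/11)=60/13
back: M3=60/13
back: M2=-183/22−3/11·60/13=-249/26
back: M1=8−1/3·-249/26=291/26
M: M0=0, M1=291/26, M2=-249/26, M3=60/13, M4=0
seg 0: a=-1, c=M0/2=0, d=(M1−M0)/(6·1)=97/52, b=Δ0−h0·(2M0+M1)/6=-305/52
seg 1: a=-5, c=M1/2=291/52, d=(M2−M1)/(6·2)=-45/26, b=Δ1−h1·(2M1+M2)/6=-7/26
seg 2: a=3, c=M2/2=-249/52, d=(M3−M2)/(6·2)=123/104, b=Δ2−h2·(2M2+M3)/6=35/26
seg 3: a=-4, c=M3/2=30/13, d=(M4−M3)/(6·3)=-10/39, b=Δ3−h3·(2M3+M4)/6=-47/13
t_q=3/2 → seg 1, τ=1/2; S=-5+-7/26·τ+291/52·τ²+-45/26·τ³=-411/104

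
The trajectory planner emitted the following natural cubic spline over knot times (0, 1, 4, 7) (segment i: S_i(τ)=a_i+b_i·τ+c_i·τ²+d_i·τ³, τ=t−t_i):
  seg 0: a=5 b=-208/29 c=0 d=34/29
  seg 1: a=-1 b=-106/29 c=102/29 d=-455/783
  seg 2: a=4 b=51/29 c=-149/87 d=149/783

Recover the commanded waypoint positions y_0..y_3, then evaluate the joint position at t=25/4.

y_0 = S_0(0) = a_0 = 5
y_1 = S_1(0) = a_1 = -1
y_2 = S_2(0) = a_2 = 4
y_3 = S_2(3) = -1
t_q=25/4 is in segment 2 (τ=9/4); S_2(τ)=2699/1856

y_0=5 y_1=-1 y_2=4 y_3=-1
S(25/4) = 2699/1856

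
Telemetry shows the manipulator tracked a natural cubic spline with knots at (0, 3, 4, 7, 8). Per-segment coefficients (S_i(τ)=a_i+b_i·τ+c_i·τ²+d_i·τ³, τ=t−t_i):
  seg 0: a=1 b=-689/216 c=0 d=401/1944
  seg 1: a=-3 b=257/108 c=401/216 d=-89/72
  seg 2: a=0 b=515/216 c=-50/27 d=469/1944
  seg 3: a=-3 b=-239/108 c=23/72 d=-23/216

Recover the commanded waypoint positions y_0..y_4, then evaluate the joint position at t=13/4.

y_0 = S_0(0) = a_0 = 1
y_1 = S_1(0) = a_1 = -3
y_2 = S_2(0) = a_2 = 0
y_3 = S_3(0) = a_3 = -3
y_4 = S_3(1) = -5
t_q=13/4 is in segment 1 (τ=1/4); S_1(τ)=-10637/4608

y_0=1 y_1=-3 y_2=0 y_3=-3 y_4=-5
S(13/4) = -10637/4608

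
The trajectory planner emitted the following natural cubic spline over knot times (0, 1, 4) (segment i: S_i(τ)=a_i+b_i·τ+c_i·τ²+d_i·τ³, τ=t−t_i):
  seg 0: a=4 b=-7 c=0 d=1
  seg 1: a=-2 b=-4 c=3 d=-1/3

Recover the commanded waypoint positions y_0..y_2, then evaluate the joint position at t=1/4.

y_0 = S_0(0) = a_0 = 4
y_1 = S_1(0) = a_1 = -2
y_2 = S_1(3) = 4
t_q=1/4 is in segment 0 (τ=1/4); S_0(τ)=145/64

y_0=4 y_1=-2 y_2=4
S(1/4) = 145/64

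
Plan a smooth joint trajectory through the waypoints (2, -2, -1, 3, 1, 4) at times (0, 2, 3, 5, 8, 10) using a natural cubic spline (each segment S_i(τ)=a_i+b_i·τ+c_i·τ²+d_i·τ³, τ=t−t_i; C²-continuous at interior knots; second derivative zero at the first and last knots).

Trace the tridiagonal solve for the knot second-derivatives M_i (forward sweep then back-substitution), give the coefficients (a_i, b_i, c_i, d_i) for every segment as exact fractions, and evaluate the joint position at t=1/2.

  seg 0: a=2 b=-25834/8835 c=0 d=2041/8835
  seg 1: a=-2 b=-1342/8835 c=4082/2945 d=-2069/8835
  seg 2: a=-1 b=16943/8835 c=2013/2945 d=-11351/35340
  seg 3: a=3 b=7046/8835 c=-1465/1178 d=13351/53010
  seg 4: a=1 b=2401/17670 c=3013/2945 d=-3013/17670
S(1/2) = 2671/4712

Δ: Δ0=-2, Δ1=1, Δ2=2, Δ3=-2/3, Δ4=3/2
row 1: diag=6, rhs=18; c'=1/6, d'=3
row 2: denom=6−1·1/6=35/6; d'=(6−1·3)/(35/6)=18/35
row 3: denom=10−2·12/35=326/35; d'=(-16−2·18/35)/(326/35)=-298/163
row 4: denom=10−3·105/326=2945/326; d'=(13−3·-298/163)/(2945/326)=6026/2945
back: M4=6026/2945
back: M3=-298/163−105/326·6026/2945=-1465/589
back: M2=18/35−12/35·-1465/589=4026/2945
back: M1=3−1/6·4026/2945=8164/2945
M: M0=0, M1=8164/2945, M2=4026/2945, M3=-1465/589, M4=6026/2945, M5=0
seg 0: a=2, c=M0/2=0, d=(M1−M0)/(6·2)=2041/8835, b=Δ0−h0·(2M0+M1)/6=-25834/8835
seg 1: a=-2, c=M1/2=4082/2945, d=(M2−M1)/(6·1)=-2069/8835, b=Δ1−h1·(2M1+M2)/6=-1342/8835
seg 2: a=-1, c=M2/2=2013/2945, d=(M3−M2)/(6·2)=-11351/35340, b=Δ2−h2·(2M2+M3)/6=16943/8835
seg 3: a=3, c=M3/2=-1465/1178, d=(M4−M3)/(6·3)=13351/53010, b=Δ3−h3·(2M3+M4)/6=7046/8835
seg 4: a=1, c=M4/2=3013/2945, d=(M5−M4)/(6·2)=-3013/17670, b=Δ4−h4·(2M4+M5)/6=2401/17670
t_q=1/2 → seg 0, τ=1/2; S=2+-25834/8835·τ+0·τ²+2041/8835·τ³=2671/4712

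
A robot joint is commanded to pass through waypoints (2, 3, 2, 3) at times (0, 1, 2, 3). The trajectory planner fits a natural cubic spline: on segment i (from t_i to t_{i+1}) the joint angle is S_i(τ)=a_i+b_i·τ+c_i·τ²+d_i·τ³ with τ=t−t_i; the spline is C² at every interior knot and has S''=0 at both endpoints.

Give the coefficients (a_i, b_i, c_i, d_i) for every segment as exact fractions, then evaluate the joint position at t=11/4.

Δ: Δ0=1, Δ1=-1, Δ2=1
row 1: diag=4, rhs=-12; c'=1/4, d'=-3
row 2: denom=4−1·1/4=15/4; d'=(12−1·-3)/(15/4)=4
back: M2=4
back: M1=-3−1/4·4=-4
M: M0=0, M1=-4, M2=4, M3=0
seg 0: a=2, c=M0/2=0, d=(M1−M0)/(6·1)=-2/3, b=Δ0−h0·(2M0+M1)/6=5/3
seg 1: a=3, c=M1/2=-2, d=(M2−M1)/(6·1)=4/3, b=Δ1−h1·(2M1+M2)/6=-1/3
seg 2: a=2, c=M2/2=2, d=(M3−M2)/(6·1)=-2/3, b=Δ2−h2·(2M2+M3)/6=-1/3
t_q=11/4 → seg 2, τ=3/4; S=2+-1/3·τ+2·τ²+-2/3·τ³=83/32

  seg 0: a=2 b=5/3 c=0 d=-2/3
  seg 1: a=3 b=-1/3 c=-2 d=4/3
  seg 2: a=2 b=-1/3 c=2 d=-2/3
S(11/4) = 83/32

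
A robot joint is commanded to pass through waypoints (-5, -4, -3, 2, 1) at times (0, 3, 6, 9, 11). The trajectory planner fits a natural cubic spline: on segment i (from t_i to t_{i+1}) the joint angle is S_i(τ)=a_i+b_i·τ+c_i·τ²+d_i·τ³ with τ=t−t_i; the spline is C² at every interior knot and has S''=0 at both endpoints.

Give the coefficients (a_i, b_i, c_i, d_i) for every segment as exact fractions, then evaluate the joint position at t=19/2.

Δ: Δ0=1/3, Δ1=1/3, Δ2=5/3, Δ3=-1/2
row 1: diag=12, rhs=0; c'=1/4, d'=0
row 2: denom=12−3·1/4=45/4; d'=(8−3·0)/(45/4)=32/45
row 3: denom=10−3·4/15=46/5; d'=(-13−3·32/45)/(46/5)=-227/138
back: M3=-227/138
back: M2=32/45−4/15·-227/138=238/207
back: M1=0−1/4·238/207=-119/414
M: M0=0, M1=-119/414, M2=238/207, M3=-227/138, M4=0
seg 0: a=-5, c=M0/2=0, d=(M1−M0)/(6·3)=-119/7452, b=Δ0−h0·(2M0+M1)/6=395/828
seg 1: a=-4, c=M1/2=-119/828, d=(M2−M1)/(6·3)=595/7452, b=Δ1−h1·(2M1+M2)/6=19/414
seg 2: a=-3, c=M2/2=119/207, d=(M3−M2)/(6·3)=-1157/7452, b=Δ2−h2·(2M2+M3)/6=1109/828
seg 3: a=2, c=M3/2=-227/276, d=(M4−M3)/(6·2)=227/1656, b=Δ3−h3·(2M3+M4)/6=247/414
t_q=19/2 → seg 3, τ=1/2; S=2+247/414·τ+-227/276·τ²+227/1656·τ³=9317/4416

  seg 0: a=-5 b=395/828 c=0 d=-119/7452
  seg 1: a=-4 b=19/414 c=-119/828 d=595/7452
  seg 2: a=-3 b=1109/828 c=119/207 d=-1157/7452
  seg 3: a=2 b=247/414 c=-227/276 d=227/1656
S(19/2) = 9317/4416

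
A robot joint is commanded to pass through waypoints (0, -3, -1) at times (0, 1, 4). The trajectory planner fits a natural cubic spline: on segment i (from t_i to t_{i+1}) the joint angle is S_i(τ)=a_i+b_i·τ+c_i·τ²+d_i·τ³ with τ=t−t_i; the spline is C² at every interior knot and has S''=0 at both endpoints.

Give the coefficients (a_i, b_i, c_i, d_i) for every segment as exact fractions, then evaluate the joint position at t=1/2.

Δ: Δ0=-3, Δ1=2/3
row 1: diag=8, rhs=22; c'=3/8, d'=11/4
back: M1=11/4
M: M0=0, M1=11/4, M2=0
seg 0: a=0, c=M0/2=0, d=(M1−M0)/(6·1)=11/24, b=Δ0−h0·(2M0+M1)/6=-83/24
seg 1: a=-3, c=M1/2=11/8, d=(M2−M1)/(6·3)=-11/72, b=Δ1−h1·(2M1+M2)/6=-25/12
t_q=1/2 → seg 0, τ=1/2; S=0+-83/24·τ+0·τ²+11/24·τ³=-107/64

  seg 0: a=0 b=-83/24 c=0 d=11/24
  seg 1: a=-3 b=-25/12 c=11/8 d=-11/72
S(1/2) = -107/64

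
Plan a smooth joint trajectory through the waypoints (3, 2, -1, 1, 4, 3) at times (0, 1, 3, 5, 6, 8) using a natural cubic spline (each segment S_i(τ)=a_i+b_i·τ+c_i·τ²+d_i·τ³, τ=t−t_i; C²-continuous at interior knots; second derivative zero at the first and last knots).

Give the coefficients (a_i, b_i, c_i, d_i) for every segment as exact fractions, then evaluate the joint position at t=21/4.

Δ: Δ0=-1, Δ1=-3/2, Δ2=1, Δ3=3, Δ4=-1/2
row 1: diag=6, rhs=-3; c'=1/3, d'=-1/2
row 2: denom=8−2·1/3=22/3; d'=(15−2·-1/2)/(22/3)=24/11
row 3: denom=6−2·3/11=60/11; d'=(12−2·24/11)/(60/11)=7/5
row 4: denom=6−1·11/60=349/60; d'=(-21−1·7/5)/(349/60)=-1344/349
back: M4=-1344/349
back: M3=7/5−11/60·-1344/349=735/349
back: M2=24/11−3/11·735/349=561/349
back: M1=-1/2−1/3·561/349=-723/698
M: M0=0, M1=-723/698, M2=561/349, M3=735/349, M4=-1344/349, M5=0
seg 0: a=3, c=M0/2=0, d=(M1−M0)/(6·1)=-241/1396, b=Δ0−h0·(2M0+M1)/6=-1155/1396
seg 1: a=2, c=M1/2=-723/1396, d=(M2−M1)/(6·2)=615/2792, b=Δ1−h1·(2M1+M2)/6=-939/698
seg 2: a=-1, c=M2/2=561/698, d=(M3−M2)/(6·2)=29/698, b=Δ2−h2·(2M2+M3)/6=-270/349
seg 3: a=1, c=M3/2=735/698, d=(M4−M3)/(6·1)=-693/698, b=Δ3−h3·(2M3+M4)/6=1026/349
seg 4: a=4, c=M4/2=-672/349, d=(M5−M4)/(6·2)=112/349, b=Δ4−h4·(2M4+M5)/6=1443/698
t_q=21/4 → seg 3, τ=1/4; S=1+1026/349·τ+735/698·τ²+-693/698·τ³=79751/44672

  seg 0: a=3 b=-1155/1396 c=0 d=-241/1396
  seg 1: a=2 b=-939/698 c=-723/1396 d=615/2792
  seg 2: a=-1 b=-270/349 c=561/698 d=29/698
  seg 3: a=1 b=1026/349 c=735/698 d=-693/698
  seg 4: a=4 b=1443/698 c=-672/349 d=112/349
S(21/4) = 79751/44672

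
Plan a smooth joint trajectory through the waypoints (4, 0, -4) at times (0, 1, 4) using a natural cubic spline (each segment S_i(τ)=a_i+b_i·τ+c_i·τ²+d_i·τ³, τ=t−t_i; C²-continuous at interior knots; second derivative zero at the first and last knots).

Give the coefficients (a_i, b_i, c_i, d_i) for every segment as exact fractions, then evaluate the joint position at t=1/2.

  seg 0: a=4 b=-13/3 c=0 d=1/3
  seg 1: a=0 b=-10/3 c=1 d=-1/9
S(1/2) = 15/8

Δ: Δ0=-4, Δ1=-4/3
row 1: diag=8, rhs=16; c'=3/8, d'=2
back: M1=2
M: M0=0, M1=2, M2=0
seg 0: a=4, c=M0/2=0, d=(M1−M0)/(6·1)=1/3, b=Δ0−h0·(2M0+M1)/6=-13/3
seg 1: a=0, c=M1/2=1, d=(M2−M1)/(6·3)=-1/9, b=Δ1−h1·(2M1+M2)/6=-10/3
t_q=1/2 → seg 0, τ=1/2; S=4+-13/3·τ+0·τ²+1/3·τ³=15/8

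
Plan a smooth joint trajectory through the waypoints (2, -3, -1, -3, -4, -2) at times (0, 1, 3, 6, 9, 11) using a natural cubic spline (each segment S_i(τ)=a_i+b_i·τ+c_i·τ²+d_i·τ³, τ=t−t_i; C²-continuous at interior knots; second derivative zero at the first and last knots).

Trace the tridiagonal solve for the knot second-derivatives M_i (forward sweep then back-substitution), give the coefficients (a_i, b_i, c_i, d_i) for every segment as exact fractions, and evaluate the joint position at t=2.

Δ: Δ0=-5, Δ1=1, Δ2=-2/3, Δ3=-1/3, Δ4=1
row 1: diag=6, rhs=36; c'=1/3, d'=6
row 2: denom=10−2·1/3=28/3; d'=(-10−2·6)/(28/3)=-33/14
row 3: denom=12−3·9/28=309/28; d'=(2−3·-33/14)/(309/28)=254/309
row 4: denom=10−3·28/103=946/103; d'=(8−3·254/309)/(946/103)=285/473
back: M4=285/473
back: M3=254/309−28/103·285/473=934/1419
back: M2=-33/14−9/28·934/1419=-1215/473
back: M1=6−1/3·-1215/473=3243/473
M: M0=0, M1=3243/473, M2=-1215/473, M3=934/1419, M4=285/473, M5=0
seg 0: a=2, c=M0/2=0, d=(M1−M0)/(6·1)=1081/946, b=Δ0−h0·(2M0+M1)/6=-5811/946
seg 1: a=-3, c=M1/2=3243/946, d=(M2−M1)/(6·2)=-743/946, b=Δ1−h1·(2M1+M2)/6=-1284/473
seg 2: a=-1, c=M2/2=-1215/946, d=(M3−M2)/(6·3)=4579/25542, b=Δ2−h2·(2M2+M3)/6=744/473
seg 3: a=-3, c=M3/2=467/1419, d=(M4−M3)/(6·3)=-79/25542, b=Δ3−h3·(2M3+M4)/6=-1223/946
seg 4: a=-4, c=M4/2=285/946, d=(M5−M4)/(6·2)=-95/1892, b=Δ4−h4·(2M4+M5)/6=283/473
t_q=2 → seg 1, τ=1; S=-3+-1284/473·τ+3243/946·τ²+-743/946·τ³=-1453/473

  seg 0: a=2 b=-5811/946 c=0 d=1081/946
  seg 1: a=-3 b=-1284/473 c=3243/946 d=-743/946
  seg 2: a=-1 b=744/473 c=-1215/946 d=4579/25542
  seg 3: a=-3 b=-1223/946 c=467/1419 d=-79/25542
  seg 4: a=-4 b=283/473 c=285/946 d=-95/1892
S(2) = -1453/473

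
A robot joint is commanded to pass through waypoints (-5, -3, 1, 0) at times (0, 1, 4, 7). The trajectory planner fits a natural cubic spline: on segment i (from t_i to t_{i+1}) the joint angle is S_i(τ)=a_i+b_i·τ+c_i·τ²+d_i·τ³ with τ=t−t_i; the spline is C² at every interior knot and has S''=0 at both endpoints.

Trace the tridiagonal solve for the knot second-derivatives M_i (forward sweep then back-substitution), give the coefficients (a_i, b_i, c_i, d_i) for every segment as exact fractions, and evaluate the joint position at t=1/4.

  seg 0: a=-5 b=59/29 c=0 d=-1/29
  seg 1: a=-3 b=56/29 c=-3/29 d=-25/783
  seg 2: a=1 b=13/29 c=-34/87 d=34/783
S(1/4) = -8337/1856

Δ: Δ0=2, Δ1=4/3, Δ2=-1/3
row 1: diag=8, rhs=-4; c'=3/8, d'=-1/2
row 2: denom=12−3·3/8=87/8; d'=(-10−3·-1/2)/(87/8)=-68/87
back: M2=-68/87
back: M1=-1/2−3/8·-68/87=-6/29
M: M0=0, M1=-6/29, M2=-68/87, M3=0
seg 0: a=-5, c=M0/2=0, d=(M1−M0)/(6·1)=-1/29, b=Δ0−h0·(2M0+M1)/6=59/29
seg 1: a=-3, c=M1/2=-3/29, d=(M2−M1)/(6·3)=-25/783, b=Δ1−h1·(2M1+M2)/6=56/29
seg 2: a=1, c=M2/2=-34/87, d=(M3−M2)/(6·3)=34/783, b=Δ2−h2·(2M2+M3)/6=13/29
t_q=1/4 → seg 0, τ=1/4; S=-5+59/29·τ+0·τ²+-1/29·τ³=-8337/1856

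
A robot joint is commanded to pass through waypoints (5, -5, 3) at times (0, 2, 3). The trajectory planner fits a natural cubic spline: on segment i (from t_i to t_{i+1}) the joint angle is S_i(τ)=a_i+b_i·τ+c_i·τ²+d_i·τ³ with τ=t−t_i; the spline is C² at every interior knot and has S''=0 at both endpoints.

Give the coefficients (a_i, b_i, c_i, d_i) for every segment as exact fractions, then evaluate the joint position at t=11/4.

Δ: Δ0=-5, Δ1=8
row 1: diag=6, rhs=78; c'=1/6, d'=13
back: M1=13
M: M0=0, M1=13, M2=0
seg 0: a=5, c=M0/2=0, d=(M1−M0)/(6·2)=13/12, b=Δ0−h0·(2M0+M1)/6=-28/3
seg 1: a=-5, c=M1/2=13/2, d=(M2−M1)/(6·1)=-13/6, b=Δ1−h1·(2M1+M2)/6=11/3
t_q=11/4 → seg 1, τ=3/4; S=-5+11/3·τ+13/2·τ²+-13/6·τ³=63/128

  seg 0: a=5 b=-28/3 c=0 d=13/12
  seg 1: a=-5 b=11/3 c=13/2 d=-13/6
S(11/4) = 63/128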